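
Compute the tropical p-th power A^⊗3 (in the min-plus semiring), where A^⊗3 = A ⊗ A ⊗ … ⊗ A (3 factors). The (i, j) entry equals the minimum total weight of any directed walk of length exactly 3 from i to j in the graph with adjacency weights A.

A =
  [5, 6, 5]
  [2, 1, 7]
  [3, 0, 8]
A^⊗3 =
  [7, 6, 12]
  [4, 3, 8]
  [3, 2, 7]

Each entry (A^⊗3)_ij equals the minimum over all length-3 walks i = v_0 → v_1 → … → v_3 = j of Σ_t A[v_t][v_{t+1}]. For example, for (i, j) = (0, 2) we minimise over 9 possible intermediate vertex sequences; the minimum is 12, attained along the walk 0 → 2 → 1 → 2.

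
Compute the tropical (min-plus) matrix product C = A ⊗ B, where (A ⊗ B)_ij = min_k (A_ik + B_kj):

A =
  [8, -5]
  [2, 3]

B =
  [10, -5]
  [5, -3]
A ⊗ B =
  [0, -8]
  [8, -3]

Apply the min-plus product entry-by-entry:
  C[0][0] = min over k of (A[0][0] + B[0][0] = 8 + 10 = 18, A[0][1] + B[1][0] = -5 + 5 = 0) = 0 (attained at k = 1)
  C[0][1] = min over k of (A[0][0] + B[0][1] = 8 + -5 = 3, A[0][1] + B[1][1] = -5 + -3 = -8) = -8 (attained at k = 1)
  C[1][0] = min over k of (A[1][0] + B[0][0] = 2 + 10 = 12, A[1][1] + B[1][0] = 3 + 5 = 8) = 8 (attained at k = 1)
  C[1][1] = min over k of (A[1][0] + B[0][1] = 2 + -5 = -3, A[1][1] + B[1][1] = 3 + -3 = 0) = -3 (attained at k = 0)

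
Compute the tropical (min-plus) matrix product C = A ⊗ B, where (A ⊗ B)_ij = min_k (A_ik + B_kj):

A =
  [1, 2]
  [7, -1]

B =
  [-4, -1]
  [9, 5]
A ⊗ B =
  [-3, 0]
  [3, 4]

Apply the min-plus product entry-by-entry:
  C[0][0] = min over k of (A[0][0] + B[0][0] = 1 + -4 = -3, A[0][1] + B[1][0] = 2 + 9 = 11) = -3 (attained at k = 0)
  C[0][1] = min over k of (A[0][0] + B[0][1] = 1 + -1 = 0, A[0][1] + B[1][1] = 2 + 5 = 7) = 0 (attained at k = 0)
  C[1][0] = min over k of (A[1][0] + B[0][0] = 7 + -4 = 3, A[1][1] + B[1][0] = -1 + 9 = 8) = 3 (attained at k = 0)
  C[1][1] = min over k of (A[1][0] + B[0][1] = 7 + -1 = 6, A[1][1] + B[1][1] = -1 + 5 = 4) = 4 (attained at k = 1)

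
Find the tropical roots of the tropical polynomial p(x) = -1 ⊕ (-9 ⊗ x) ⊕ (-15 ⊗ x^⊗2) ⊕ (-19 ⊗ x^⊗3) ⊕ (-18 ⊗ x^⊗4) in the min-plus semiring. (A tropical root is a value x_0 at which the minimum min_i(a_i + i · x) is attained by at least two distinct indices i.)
Roots: {-1, 4, 6, 8}

Each tropical root is a break point of the lower envelope of the lines y = a_i + i · x (there are 5 lines, with slopes 0, 1, ..., 4). Only the lines that attain the minimum somewhere contribute to roots; other lines are dominated. Here the surviving (envelope) indices are i = 4, i = 3, i = 2, i = 1, i = 0.
Intersections between consecutive envelope lines give the roots: for adjacent envelope indices i < j the intersection is x = (a_i − a_j) / (j − i). Reading off the sorted break points: {-1, 4, 6, 8}.
Verification: at each break x_0, at least two indices attain the minimum of min_i(a_i + i · x_0).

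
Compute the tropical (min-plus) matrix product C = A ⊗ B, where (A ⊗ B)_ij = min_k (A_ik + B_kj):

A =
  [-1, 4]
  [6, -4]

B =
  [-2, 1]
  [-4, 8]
A ⊗ B =
  [-3, 0]
  [-8, 4]

Apply the min-plus product entry-by-entry:
  C[0][0] = min over k of (A[0][0] + B[0][0] = -1 + -2 = -3, A[0][1] + B[1][0] = 4 + -4 = 0) = -3 (attained at k = 0)
  C[0][1] = min over k of (A[0][0] + B[0][1] = -1 + 1 = 0, A[0][1] + B[1][1] = 4 + 8 = 12) = 0 (attained at k = 0)
  C[1][0] = min over k of (A[1][0] + B[0][0] = 6 + -2 = 4, A[1][1] + B[1][0] = -4 + -4 = -8) = -8 (attained at k = 1)
  C[1][1] = min over k of (A[1][0] + B[0][1] = 6 + 1 = 7, A[1][1] + B[1][1] = -4 + 8 = 4) = 4 (attained at k = 1)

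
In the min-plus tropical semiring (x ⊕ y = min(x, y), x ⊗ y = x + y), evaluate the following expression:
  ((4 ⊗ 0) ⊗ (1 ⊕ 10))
((4 ⊗ 0) ⊗ (1 ⊕ 10)) = 5

Expand innermost to outermost. Recall ⊕ takes the minimum of its arguments and ⊗ takes their sum. Working out the expression ((4 ⊗ 0) ⊗ (1 ⊕ 10)) gives 5.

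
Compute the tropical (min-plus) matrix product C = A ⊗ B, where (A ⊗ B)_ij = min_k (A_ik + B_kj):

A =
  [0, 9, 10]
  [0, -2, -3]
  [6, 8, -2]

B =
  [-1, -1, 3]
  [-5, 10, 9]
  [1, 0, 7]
A ⊗ B =
  [-1, -1, 3]
  [-7, -3, 3]
  [-1, -2, 5]

Apply the min-plus product entry-by-entry:
  C[0][0] = min over k of (A[0][0] + B[0][0] = 0 + -1 = -1, A[0][1] + B[1][0] = 9 + -5 = 4, A[0][2] + B[2][0] = 10 + 1 = 11) = -1 (attained at k = 0)
  C[0][1] = min over k of (A[0][0] + B[0][1] = 0 + -1 = -1, A[0][1] + B[1][1] = 9 + 10 = 19, A[0][2] + B[2][1] = 10 + 0 = 10) = -1 (attained at k = 0)
  C[0][2] = min over k of (A[0][0] + B[0][2] = 0 + 3 = 3, A[0][1] + B[1][2] = 9 + 9 = 18, A[0][2] + B[2][2] = 10 + 7 = 17) = 3 (attained at k = 0)
  C[1][0] = min over k of (A[1][0] + B[0][0] = 0 + -1 = -1, A[1][1] + B[1][0] = -2 + -5 = -7, A[1][2] + B[2][0] = -3 + 1 = -2) = -7 (attained at k = 1)
  C[1][1] = min over k of (A[1][0] + B[0][1] = 0 + -1 = -1, A[1][1] + B[1][1] = -2 + 10 = 8, A[1][2] + B[2][1] = -3 + 0 = -3) = -3 (attained at k = 2)
  C[1][2] = min over k of (A[1][0] + B[0][2] = 0 + 3 = 3, A[1][1] + B[1][2] = -2 + 9 = 7, A[1][2] + B[2][2] = -3 + 7 = 4) = 3 (attained at k = 0)
  C[2][0] = min over k of (A[2][0] + B[0][0] = 6 + -1 = 5, A[2][1] + B[1][0] = 8 + -5 = 3, A[2][2] + B[2][0] = -2 + 1 = -1) = -1 (attained at k = 2)
  C[2][1] = min over k of (A[2][0] + B[0][1] = 6 + -1 = 5, A[2][1] + B[1][1] = 8 + 10 = 18, A[2][2] + B[2][1] = -2 + 0 = -2) = -2 (attained at k = 2)
  C[2][2] = min over k of (A[2][0] + B[0][2] = 6 + 3 = 9, A[2][1] + B[1][2] = 8 + 9 = 17, A[2][2] + B[2][2] = -2 + 7 = 5) = 5 (attained at k = 2)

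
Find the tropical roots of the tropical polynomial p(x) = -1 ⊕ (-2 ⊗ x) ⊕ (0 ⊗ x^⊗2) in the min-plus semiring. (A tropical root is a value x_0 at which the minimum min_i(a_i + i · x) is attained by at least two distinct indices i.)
Roots: {-2, 1}

Each tropical root is a break point of the lower envelope of the lines y = a_i + i · x (there are 3 lines, with slopes 0, 1, ..., 2). Only the lines that attain the minimum somewhere contribute to roots; other lines are dominated. Here the surviving (envelope) indices are i = 2, i = 1, i = 0.
Intersections between consecutive envelope lines give the roots: for adjacent envelope indices i < j the intersection is x = (a_i − a_j) / (j − i). Reading off the sorted break points: {-2, 1}.
Verification: at each break x_0, at least two indices attain the minimum of min_i(a_i + i · x_0).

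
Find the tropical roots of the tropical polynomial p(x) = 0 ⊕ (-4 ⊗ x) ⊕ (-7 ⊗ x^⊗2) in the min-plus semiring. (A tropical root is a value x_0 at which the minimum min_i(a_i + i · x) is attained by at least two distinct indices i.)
Roots: {3, 4}

Each tropical root is a break point of the lower envelope of the lines y = a_i + i · x (there are 3 lines, with slopes 0, 1, ..., 2). Only the lines that attain the minimum somewhere contribute to roots; other lines are dominated. Here the surviving (envelope) indices are i = 2, i = 1, i = 0.
Intersections between consecutive envelope lines give the roots: for adjacent envelope indices i < j the intersection is x = (a_i − a_j) / (j − i). Reading off the sorted break points: {3, 4}.
Verification: at each break x_0, at least two indices attain the minimum of min_i(a_i + i · x_0).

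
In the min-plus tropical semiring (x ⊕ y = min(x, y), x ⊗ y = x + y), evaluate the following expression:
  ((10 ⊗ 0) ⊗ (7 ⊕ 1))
((10 ⊗ 0) ⊗ (7 ⊕ 1)) = 11

Expand innermost to outermost. Recall ⊕ takes the minimum of its arguments and ⊗ takes their sum. Working out the expression ((10 ⊗ 0) ⊗ (7 ⊕ 1)) gives 11.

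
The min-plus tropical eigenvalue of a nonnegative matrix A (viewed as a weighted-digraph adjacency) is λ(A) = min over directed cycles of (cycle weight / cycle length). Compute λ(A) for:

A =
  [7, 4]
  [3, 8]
λ(A) = 7/2

Enumerate directed cycles and compute their means (weight / length). Sample:
  cycle 0 → 0: weight = 7, length = 1, mean = 7/1 ≈ 7.000
  cycle 1 → 1: weight = 8, length = 1, mean = 8/1 ≈ 8.000
  cycle 0 → 1 → 0: weight = 7, length = 2, mean = 7/2 ≈ 3.500
  cycle 1 → 0 → 1: weight = 7, length = 2, mean = 7/2 ≈ 3.500
Minimum mean = 3.500, attained e.g. along the cycle 0 → 1 → 0 with weight 7 and length 2. So λ(A) = 7/2 = 7/2.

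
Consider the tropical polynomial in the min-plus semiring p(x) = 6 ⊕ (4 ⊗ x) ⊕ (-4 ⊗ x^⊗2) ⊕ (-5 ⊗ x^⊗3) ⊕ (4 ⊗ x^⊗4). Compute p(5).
p(5) = 6

A tropical monomial a ⊗ x^⊗i evaluates to a + i · x. Evaluating each term at x = 5:
  Term 0 contributes 6 + 0 · 5 = 6
  Term 1 contributes 4 + 1 · 5 = 9
  Term 2 contributes -4 + 2 · 5 = 6
  Term 3 contributes -5 + 3 · 5 = 10
  Term 4 contributes 4 + 4 · 5 = 24
p(5) = ⊕ of these = min[6, 9, 6, 10, 24] = 6.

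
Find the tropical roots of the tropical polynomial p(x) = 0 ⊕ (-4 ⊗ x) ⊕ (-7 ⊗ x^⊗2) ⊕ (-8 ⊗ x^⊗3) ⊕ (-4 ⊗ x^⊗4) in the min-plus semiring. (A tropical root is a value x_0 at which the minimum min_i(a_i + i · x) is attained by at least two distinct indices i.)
Roots: {-4, 1, 3, 4}

Each tropical root is a break point of the lower envelope of the lines y = a_i + i · x (there are 5 lines, with slopes 0, 1, ..., 4). Only the lines that attain the minimum somewhere contribute to roots; other lines are dominated. Here the surviving (envelope) indices are i = 4, i = 3, i = 2, i = 1, i = 0.
Intersections between consecutive envelope lines give the roots: for adjacent envelope indices i < j the intersection is x = (a_i − a_j) / (j − i). Reading off the sorted break points: {-4, 1, 3, 4}.
Verification: at each break x_0, at least two indices attain the minimum of min_i(a_i + i · x_0).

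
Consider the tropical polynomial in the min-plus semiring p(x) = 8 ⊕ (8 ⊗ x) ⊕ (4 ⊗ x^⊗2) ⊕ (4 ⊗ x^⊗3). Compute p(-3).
p(-3) = -5

A tropical monomial a ⊗ x^⊗i evaluates to a + i · x. Evaluating each term at x = -3:
  Term 0 contributes 8 + 0 · -3 = 8
  Term 1 contributes 8 + 1 · -3 = 5
  Term 2 contributes 4 + 2 · -3 = -2
  Term 3 contributes 4 + 3 · -3 = -5
p(-3) = ⊕ of these = min[8, 5, -2, -5] = -5.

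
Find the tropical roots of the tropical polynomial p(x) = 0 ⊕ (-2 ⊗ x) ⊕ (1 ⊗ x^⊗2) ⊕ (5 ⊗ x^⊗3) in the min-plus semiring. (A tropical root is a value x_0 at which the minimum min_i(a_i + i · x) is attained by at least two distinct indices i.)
Roots: {-4, -3, 2}

Each tropical root is a break point of the lower envelope of the lines y = a_i + i · x (there are 4 lines, with slopes 0, 1, ..., 3). Only the lines that attain the minimum somewhere contribute to roots; other lines are dominated. Here the surviving (envelope) indices are i = 3, i = 2, i = 1, i = 0.
Intersections between consecutive envelope lines give the roots: for adjacent envelope indices i < j the intersection is x = (a_i − a_j) / (j − i). Reading off the sorted break points: {-4, -3, 2}.
Verification: at each break x_0, at least two indices attain the minimum of min_i(a_i + i · x_0).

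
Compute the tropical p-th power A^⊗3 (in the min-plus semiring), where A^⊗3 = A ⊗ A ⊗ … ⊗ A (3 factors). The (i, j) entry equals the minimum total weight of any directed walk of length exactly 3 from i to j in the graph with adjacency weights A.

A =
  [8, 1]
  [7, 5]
A^⊗3 =
  [13, 9]
  [15, 13]

Each entry (A^⊗3)_ij equals the minimum over all length-3 walks i = v_0 → v_1 → … → v_3 = j of Σ_t A[v_t][v_{t+1}]. For example, for (i, j) = (0, 1) we minimise over 4 possible intermediate vertex sequences; the minimum is 9, attained along the walk 0 → 1 → 0 → 1.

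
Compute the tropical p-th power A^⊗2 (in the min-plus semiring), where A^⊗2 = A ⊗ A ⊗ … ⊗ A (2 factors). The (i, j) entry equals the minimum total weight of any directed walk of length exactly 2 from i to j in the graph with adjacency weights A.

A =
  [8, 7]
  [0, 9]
A^⊗2 =
  [7, 15]
  [8, 7]

Each entry (A^⊗2)_ij equals the minimum over all length-2 walks i = v_0 → v_1 → … → v_2 = j of Σ_t A[v_t][v_{t+1}]. For example, for (i, j) = (0, 1) we minimise over 2 possible intermediate vertex sequences; the minimum is 15, attained along the walk 0 → 0 → 1.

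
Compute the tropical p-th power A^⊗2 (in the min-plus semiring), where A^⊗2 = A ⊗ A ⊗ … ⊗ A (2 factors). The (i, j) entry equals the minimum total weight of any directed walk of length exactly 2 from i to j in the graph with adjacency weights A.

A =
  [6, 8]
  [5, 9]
A^⊗2 =
  [12, 14]
  [11, 13]

Each entry (A^⊗2)_ij equals the minimum over all length-2 walks i = v_0 → v_1 → … → v_2 = j of Σ_t A[v_t][v_{t+1}]. For example, for (i, j) = (0, 1) we minimise over 2 possible intermediate vertex sequences; the minimum is 14, attained along the walk 0 → 0 → 1.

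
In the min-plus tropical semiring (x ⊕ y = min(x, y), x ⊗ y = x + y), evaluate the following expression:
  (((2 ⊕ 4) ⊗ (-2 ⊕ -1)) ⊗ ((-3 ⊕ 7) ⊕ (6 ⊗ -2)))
(((2 ⊕ 4) ⊗ (-2 ⊕ -1)) ⊗ ((-3 ⊕ 7) ⊕ (6 ⊗ -2))) = -3

Expand innermost to outermost. Recall ⊕ takes the minimum of its arguments and ⊗ takes their sum. Working out the expression (((2 ⊕ 4) ⊗ (-2 ⊕ -1)) ⊗ ((-3 ⊕ 7) ⊕ (6 ⊗ -2))) gives -3.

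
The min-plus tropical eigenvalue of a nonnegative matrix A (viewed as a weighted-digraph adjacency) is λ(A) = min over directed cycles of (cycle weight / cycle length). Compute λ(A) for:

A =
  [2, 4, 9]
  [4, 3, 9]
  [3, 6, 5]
λ(A) = 2

Enumerate directed cycles and compute their means (weight / length). Sample:
  cycle 0 → 0: weight = 2, length = 1, mean = 2/1 ≈ 2.000
  cycle 1 → 1: weight = 3, length = 1, mean = 3/1 ≈ 3.000
  cycle 2 → 2: weight = 5, length = 1, mean = 5/1 ≈ 5.000
  cycle 0 → 1 → 0: weight = 8, length = 2, mean = 8/2 ≈ 4.000
  cycle 0 → 2 → 0: weight = 12, length = 2, mean = 12/2 ≈ 6.000
  cycle 1 → 0 → 1: weight = 8, length = 2, mean = 8/2 ≈ 4.000
Minimum mean = 2.000, attained e.g. along the cycle 0 → 0 with weight 2 and length 1. So λ(A) = 2/1 = 2.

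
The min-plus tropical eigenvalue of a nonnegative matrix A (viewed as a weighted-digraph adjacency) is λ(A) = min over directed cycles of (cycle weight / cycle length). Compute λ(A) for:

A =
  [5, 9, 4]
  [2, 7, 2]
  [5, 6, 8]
λ(A) = 4

Enumerate directed cycles and compute their means (weight / length). Sample:
  cycle 0 → 0: weight = 5, length = 1, mean = 5/1 ≈ 5.000
  cycle 1 → 1: weight = 7, length = 1, mean = 7/1 ≈ 7.000
  cycle 2 → 2: weight = 8, length = 1, mean = 8/1 ≈ 8.000
  cycle 0 → 1 → 0: weight = 11, length = 2, mean = 11/2 ≈ 5.500
  cycle 0 → 2 → 0: weight = 9, length = 2, mean = 9/2 ≈ 4.500
  cycle 1 → 0 → 1: weight = 11, length = 2, mean = 11/2 ≈ 5.500
Minimum mean = 4.000, attained e.g. along the cycle 1 → 2 → 1 with weight 8 and length 2. So λ(A) = 8/2 = 4.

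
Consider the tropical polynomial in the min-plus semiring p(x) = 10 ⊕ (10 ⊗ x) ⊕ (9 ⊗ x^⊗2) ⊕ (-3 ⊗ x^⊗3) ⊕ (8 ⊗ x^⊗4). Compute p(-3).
p(-3) = -12

A tropical monomial a ⊗ x^⊗i evaluates to a + i · x. Evaluating each term at x = -3:
  Term 0 contributes 10 + 0 · -3 = 10
  Term 1 contributes 10 + 1 · -3 = 7
  Term 2 contributes 9 + 2 · -3 = 3
  Term 3 contributes -3 + 3 · -3 = -12
  Term 4 contributes 8 + 4 · -3 = -4
p(-3) = ⊕ of these = min[10, 7, 3, -12, -4] = -12.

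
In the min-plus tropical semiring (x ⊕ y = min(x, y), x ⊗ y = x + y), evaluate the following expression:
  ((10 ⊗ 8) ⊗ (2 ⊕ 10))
((10 ⊗ 8) ⊗ (2 ⊕ 10)) = 20

Expand innermost to outermost. Recall ⊕ takes the minimum of its arguments and ⊗ takes their sum. Working out the expression ((10 ⊗ 8) ⊗ (2 ⊕ 10)) gives 20.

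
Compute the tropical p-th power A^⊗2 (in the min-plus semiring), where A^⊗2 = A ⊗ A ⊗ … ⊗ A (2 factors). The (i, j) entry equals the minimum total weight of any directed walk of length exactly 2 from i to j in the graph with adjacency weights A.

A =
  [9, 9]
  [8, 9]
A^⊗2 =
  [17, 18]
  [17, 17]

Each entry (A^⊗2)_ij equals the minimum over all length-2 walks i = v_0 → v_1 → … → v_2 = j of Σ_t A[v_t][v_{t+1}]. For example, for (i, j) = (0, 1) we minimise over 2 possible intermediate vertex sequences; the minimum is 18, attained along the walk 0 → 0 → 1.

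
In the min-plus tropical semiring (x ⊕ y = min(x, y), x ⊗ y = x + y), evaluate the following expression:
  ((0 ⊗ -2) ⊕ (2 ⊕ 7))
((0 ⊗ -2) ⊕ (2 ⊕ 7)) = -2

Expand innermost to outermost. Recall ⊕ takes the minimum of its arguments and ⊗ takes their sum. Working out the expression ((0 ⊗ -2) ⊕ (2 ⊕ 7)) gives -2.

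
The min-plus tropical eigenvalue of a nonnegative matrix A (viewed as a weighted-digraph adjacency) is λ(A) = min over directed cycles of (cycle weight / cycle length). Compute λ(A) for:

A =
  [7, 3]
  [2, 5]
λ(A) = 5/2

Enumerate directed cycles and compute their means (weight / length). Sample:
  cycle 0 → 0: weight = 7, length = 1, mean = 7/1 ≈ 7.000
  cycle 1 → 1: weight = 5, length = 1, mean = 5/1 ≈ 5.000
  cycle 0 → 1 → 0: weight = 5, length = 2, mean = 5/2 ≈ 2.500
  cycle 1 → 0 → 1: weight = 5, length = 2, mean = 5/2 ≈ 2.500
Minimum mean = 2.500, attained e.g. along the cycle 0 → 1 → 0 with weight 5 and length 2. So λ(A) = 5/2 = 5/2.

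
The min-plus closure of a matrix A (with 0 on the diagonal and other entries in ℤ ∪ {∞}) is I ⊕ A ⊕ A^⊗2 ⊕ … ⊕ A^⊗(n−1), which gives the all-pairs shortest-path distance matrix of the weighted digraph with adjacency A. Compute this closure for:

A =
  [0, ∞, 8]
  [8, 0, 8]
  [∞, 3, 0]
Closure =
  [0, 11, 8]
  [8, 0, 8]
  [11, 3, 0]

This is the Floyd-Warshall all-pairs shortest-path computation. For each intermediate vertex k = 0, 1, …, 2, update dist[i][j] ← min(dist[i][j], dist[i][k] + dist[k][j]). The final matrix gives, for each (i, j), the minimum total weight of any directed path from i to j (possibly empty when i = j).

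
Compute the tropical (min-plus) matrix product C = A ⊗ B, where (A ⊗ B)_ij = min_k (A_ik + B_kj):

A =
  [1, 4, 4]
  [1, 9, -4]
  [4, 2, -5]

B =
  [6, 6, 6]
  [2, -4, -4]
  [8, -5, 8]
A ⊗ B =
  [6, -1, 0]
  [4, -9, 4]
  [3, -10, -2]

Apply the min-plus product entry-by-entry:
  C[0][0] = min over k of (A[0][0] + B[0][0] = 1 + 6 = 7, A[0][1] + B[1][0] = 4 + 2 = 6, A[0][2] + B[2][0] = 4 + 8 = 12) = 6 (attained at k = 1)
  C[0][1] = min over k of (A[0][0] + B[0][1] = 1 + 6 = 7, A[0][1] + B[1][1] = 4 + -4 = 0, A[0][2] + B[2][1] = 4 + -5 = -1) = -1 (attained at k = 2)
  C[0][2] = min over k of (A[0][0] + B[0][2] = 1 + 6 = 7, A[0][1] + B[1][2] = 4 + -4 = 0, A[0][2] + B[2][2] = 4 + 8 = 12) = 0 (attained at k = 1)
  C[1][0] = min over k of (A[1][0] + B[0][0] = 1 + 6 = 7, A[1][1] + B[1][0] = 9 + 2 = 11, A[1][2] + B[2][0] = -4 + 8 = 4) = 4 (attained at k = 2)
  C[1][1] = min over k of (A[1][0] + B[0][1] = 1 + 6 = 7, A[1][1] + B[1][1] = 9 + -4 = 5, A[1][2] + B[2][1] = -4 + -5 = -9) = -9 (attained at k = 2)
  C[1][2] = min over k of (A[1][0] + B[0][2] = 1 + 6 = 7, A[1][1] + B[1][2] = 9 + -4 = 5, A[1][2] + B[2][2] = -4 + 8 = 4) = 4 (attained at k = 2)
  C[2][0] = min over k of (A[2][0] + B[0][0] = 4 + 6 = 10, A[2][1] + B[1][0] = 2 + 2 = 4, A[2][2] + B[2][0] = -5 + 8 = 3) = 3 (attained at k = 2)
  C[2][1] = min over k of (A[2][0] + B[0][1] = 4 + 6 = 10, A[2][1] + B[1][1] = 2 + -4 = -2, A[2][2] + B[2][1] = -5 + -5 = -10) = -10 (attained at k = 2)
  C[2][2] = min over k of (A[2][0] + B[0][2] = 4 + 6 = 10, A[2][1] + B[1][2] = 2 + -4 = -2, A[2][2] + B[2][2] = -5 + 8 = 3) = -2 (attained at k = 1)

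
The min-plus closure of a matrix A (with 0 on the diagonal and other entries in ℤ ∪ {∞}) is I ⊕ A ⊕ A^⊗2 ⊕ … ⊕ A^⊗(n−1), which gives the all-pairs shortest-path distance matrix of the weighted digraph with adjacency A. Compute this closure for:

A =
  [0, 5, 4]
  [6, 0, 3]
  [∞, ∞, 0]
Closure =
  [0, 5, 4]
  [6, 0, 3]
  [∞, ∞, 0]

This is the Floyd-Warshall all-pairs shortest-path computation. For each intermediate vertex k = 0, 1, …, 2, update dist[i][j] ← min(dist[i][j], dist[i][k] + dist[k][j]). The final matrix gives, for each (i, j), the minimum total weight of any directed path from i to j (possibly empty when i = j).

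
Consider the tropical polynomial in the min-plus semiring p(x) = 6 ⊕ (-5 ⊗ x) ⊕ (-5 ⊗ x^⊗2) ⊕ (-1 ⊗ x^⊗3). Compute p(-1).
p(-1) = -7

A tropical monomial a ⊗ x^⊗i evaluates to a + i · x. Evaluating each term at x = -1:
  Term 0 contributes 6 + 0 · -1 = 6
  Term 1 contributes -5 + 1 · -1 = -6
  Term 2 contributes -5 + 2 · -1 = -7
  Term 3 contributes -1 + 3 · -1 = -4
p(-1) = ⊕ of these = min[6, -6, -7, -4] = -7.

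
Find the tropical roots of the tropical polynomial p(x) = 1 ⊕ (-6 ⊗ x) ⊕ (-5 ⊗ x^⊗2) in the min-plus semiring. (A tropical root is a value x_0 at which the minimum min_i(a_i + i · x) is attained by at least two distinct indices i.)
Roots: {-1, 7}

Each tropical root is a break point of the lower envelope of the lines y = a_i + i · x (there are 3 lines, with slopes 0, 1, ..., 2). Only the lines that attain the minimum somewhere contribute to roots; other lines are dominated. Here the surviving (envelope) indices are i = 2, i = 1, i = 0.
Intersections between consecutive envelope lines give the roots: for adjacent envelope indices i < j the intersection is x = (a_i − a_j) / (j − i). Reading off the sorted break points: {-1, 7}.
Verification: at each break x_0, at least two indices attain the minimum of min_i(a_i + i · x_0).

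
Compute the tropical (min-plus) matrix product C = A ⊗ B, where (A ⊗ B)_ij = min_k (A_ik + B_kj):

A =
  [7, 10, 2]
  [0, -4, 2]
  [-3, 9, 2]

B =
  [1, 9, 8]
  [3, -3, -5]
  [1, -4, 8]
A ⊗ B =
  [3, -2, 5]
  [-1, -7, -9]
  [-2, -2, 4]

Apply the min-plus product entry-by-entry:
  C[0][0] = min over k of (A[0][0] + B[0][0] = 7 + 1 = 8, A[0][1] + B[1][0] = 10 + 3 = 13, A[0][2] + B[2][0] = 2 + 1 = 3) = 3 (attained at k = 2)
  C[0][1] = min over k of (A[0][0] + B[0][1] = 7 + 9 = 16, A[0][1] + B[1][1] = 10 + -3 = 7, A[0][2] + B[2][1] = 2 + -4 = -2) = -2 (attained at k = 2)
  C[0][2] = min over k of (A[0][0] + B[0][2] = 7 + 8 = 15, A[0][1] + B[1][2] = 10 + -5 = 5, A[0][2] + B[2][2] = 2 + 8 = 10) = 5 (attained at k = 1)
  C[1][0] = min over k of (A[1][0] + B[0][0] = 0 + 1 = 1, A[1][1] + B[1][0] = -4 + 3 = -1, A[1][2] + B[2][0] = 2 + 1 = 3) = -1 (attained at k = 1)
  C[1][1] = min over k of (A[1][0] + B[0][1] = 0 + 9 = 9, A[1][1] + B[1][1] = -4 + -3 = -7, A[1][2] + B[2][1] = 2 + -4 = -2) = -7 (attained at k = 1)
  C[1][2] = min over k of (A[1][0] + B[0][2] = 0 + 8 = 8, A[1][1] + B[1][2] = -4 + -5 = -9, A[1][2] + B[2][2] = 2 + 8 = 10) = -9 (attained at k = 1)
  C[2][0] = min over k of (A[2][0] + B[0][0] = -3 + 1 = -2, A[2][1] + B[1][0] = 9 + 3 = 12, A[2][2] + B[2][0] = 2 + 1 = 3) = -2 (attained at k = 0)
  C[2][1] = min over k of (A[2][0] + B[0][1] = -3 + 9 = 6, A[2][1] + B[1][1] = 9 + -3 = 6, A[2][2] + B[2][1] = 2 + -4 = -2) = -2 (attained at k = 2)
  C[2][2] = min over k of (A[2][0] + B[0][2] = -3 + 8 = 5, A[2][1] + B[1][2] = 9 + -5 = 4, A[2][2] + B[2][2] = 2 + 8 = 10) = 4 (attained at k = 1)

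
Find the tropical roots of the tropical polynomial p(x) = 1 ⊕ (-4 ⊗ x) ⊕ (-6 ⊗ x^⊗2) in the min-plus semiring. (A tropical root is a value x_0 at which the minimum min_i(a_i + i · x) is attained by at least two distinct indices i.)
Roots: {2, 5}

Each tropical root is a break point of the lower envelope of the lines y = a_i + i · x (there are 3 lines, with slopes 0, 1, ..., 2). Only the lines that attain the minimum somewhere contribute to roots; other lines are dominated. Here the surviving (envelope) indices are i = 2, i = 1, i = 0.
Intersections between consecutive envelope lines give the roots: for adjacent envelope indices i < j the intersection is x = (a_i − a_j) / (j − i). Reading off the sorted break points: {2, 5}.
Verification: at each break x_0, at least two indices attain the minimum of min_i(a_i + i · x_0).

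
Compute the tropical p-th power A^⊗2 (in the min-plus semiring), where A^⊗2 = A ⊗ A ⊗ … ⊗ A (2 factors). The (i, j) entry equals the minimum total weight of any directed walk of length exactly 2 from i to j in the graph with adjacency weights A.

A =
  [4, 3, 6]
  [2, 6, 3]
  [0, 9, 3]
A^⊗2 =
  [5, 7, 6]
  [3, 5, 6]
  [3, 3, 6]

Each entry (A^⊗2)_ij equals the minimum over all length-2 walks i = v_0 → v_1 → … → v_2 = j of Σ_t A[v_t][v_{t+1}]. For example, for (i, j) = (0, 2) we minimise over 3 possible intermediate vertex sequences; the minimum is 6, attained along the walk 0 → 1 → 2.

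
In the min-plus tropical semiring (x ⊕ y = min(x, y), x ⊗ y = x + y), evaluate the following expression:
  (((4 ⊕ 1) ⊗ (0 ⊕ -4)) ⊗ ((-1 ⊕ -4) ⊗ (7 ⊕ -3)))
(((4 ⊕ 1) ⊗ (0 ⊕ -4)) ⊗ ((-1 ⊕ -4) ⊗ (7 ⊕ -3))) = -10

Expand innermost to outermost. Recall ⊕ takes the minimum of its arguments and ⊗ takes their sum. Working out the expression (((4 ⊕ 1) ⊗ (0 ⊕ -4)) ⊗ ((-1 ⊕ -4) ⊗ (7 ⊕ -3))) gives -10.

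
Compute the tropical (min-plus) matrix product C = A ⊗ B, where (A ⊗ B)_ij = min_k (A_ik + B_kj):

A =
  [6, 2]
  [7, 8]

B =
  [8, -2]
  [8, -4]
A ⊗ B =
  [10, -2]
  [15, 4]

Apply the min-plus product entry-by-entry:
  C[0][0] = min over k of (A[0][0] + B[0][0] = 6 + 8 = 14, A[0][1] + B[1][0] = 2 + 8 = 10) = 10 (attained at k = 1)
  C[0][1] = min over k of (A[0][0] + B[0][1] = 6 + -2 = 4, A[0][1] + B[1][1] = 2 + -4 = -2) = -2 (attained at k = 1)
  C[1][0] = min over k of (A[1][0] + B[0][0] = 7 + 8 = 15, A[1][1] + B[1][0] = 8 + 8 = 16) = 15 (attained at k = 0)
  C[1][1] = min over k of (A[1][0] + B[0][1] = 7 + -2 = 5, A[1][1] + B[1][1] = 8 + -4 = 4) = 4 (attained at k = 1)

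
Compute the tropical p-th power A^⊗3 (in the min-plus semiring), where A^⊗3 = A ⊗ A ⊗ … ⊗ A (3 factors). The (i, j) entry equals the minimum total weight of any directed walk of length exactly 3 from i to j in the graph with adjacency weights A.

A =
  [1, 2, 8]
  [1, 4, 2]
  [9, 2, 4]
A^⊗3 =
  [3, 4, 5]
  [3, 4, 5]
  [4, 5, 8]

Each entry (A^⊗3)_ij equals the minimum over all length-3 walks i = v_0 → v_1 → … → v_3 = j of Σ_t A[v_t][v_{t+1}]. For example, for (i, j) = (0, 2) we minimise over 9 possible intermediate vertex sequences; the minimum is 5, attained along the walk 0 → 0 → 1 → 2.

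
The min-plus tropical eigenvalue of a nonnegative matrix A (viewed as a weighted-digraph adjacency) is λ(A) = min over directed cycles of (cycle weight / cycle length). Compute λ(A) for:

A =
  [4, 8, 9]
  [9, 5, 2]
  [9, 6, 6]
λ(A) = 4

Enumerate directed cycles and compute their means (weight / length). Sample:
  cycle 0 → 0: weight = 4, length = 1, mean = 4/1 ≈ 4.000
  cycle 1 → 1: weight = 5, length = 1, mean = 5/1 ≈ 5.000
  cycle 2 → 2: weight = 6, length = 1, mean = 6/1 ≈ 6.000
  cycle 0 → 1 → 0: weight = 17, length = 2, mean = 17/2 ≈ 8.500
  cycle 0 → 2 → 0: weight = 18, length = 2, mean = 18/2 ≈ 9.000
  cycle 1 → 0 → 1: weight = 17, length = 2, mean = 17/2 ≈ 8.500
Minimum mean = 4.000, attained e.g. along the cycle 0 → 0 with weight 4 and length 1. So λ(A) = 4/1 = 4.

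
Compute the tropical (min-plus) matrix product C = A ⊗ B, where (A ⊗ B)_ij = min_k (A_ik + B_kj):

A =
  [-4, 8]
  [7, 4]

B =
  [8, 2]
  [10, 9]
A ⊗ B =
  [4, -2]
  [14, 9]

Apply the min-plus product entry-by-entry:
  C[0][0] = min over k of (A[0][0] + B[0][0] = -4 + 8 = 4, A[0][1] + B[1][0] = 8 + 10 = 18) = 4 (attained at k = 0)
  C[0][1] = min over k of (A[0][0] + B[0][1] = -4 + 2 = -2, A[0][1] + B[1][1] = 8 + 9 = 17) = -2 (attained at k = 0)
  C[1][0] = min over k of (A[1][0] + B[0][0] = 7 + 8 = 15, A[1][1] + B[1][0] = 4 + 10 = 14) = 14 (attained at k = 1)
  C[1][1] = min over k of (A[1][0] + B[0][1] = 7 + 2 = 9, A[1][1] + B[1][1] = 4 + 9 = 13) = 9 (attained at k = 0)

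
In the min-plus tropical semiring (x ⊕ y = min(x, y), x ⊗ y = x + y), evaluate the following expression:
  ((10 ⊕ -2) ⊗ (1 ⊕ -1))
((10 ⊕ -2) ⊗ (1 ⊕ -1)) = -3

Expand innermost to outermost. Recall ⊕ takes the minimum of its arguments and ⊗ takes their sum. Working out the expression ((10 ⊕ -2) ⊗ (1 ⊕ -1)) gives -3.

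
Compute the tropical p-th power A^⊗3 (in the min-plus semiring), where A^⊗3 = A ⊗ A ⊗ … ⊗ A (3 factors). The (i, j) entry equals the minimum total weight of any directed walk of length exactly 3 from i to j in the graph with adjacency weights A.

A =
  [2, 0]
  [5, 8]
A^⊗3 =
  [6, 4]
  [9, 7]

Each entry (A^⊗3)_ij equals the minimum over all length-3 walks i = v_0 → v_1 → … → v_3 = j of Σ_t A[v_t][v_{t+1}]. For example, for (i, j) = (0, 1) we minimise over 4 possible intermediate vertex sequences; the minimum is 4, attained along the walk 0 → 0 → 0 → 1.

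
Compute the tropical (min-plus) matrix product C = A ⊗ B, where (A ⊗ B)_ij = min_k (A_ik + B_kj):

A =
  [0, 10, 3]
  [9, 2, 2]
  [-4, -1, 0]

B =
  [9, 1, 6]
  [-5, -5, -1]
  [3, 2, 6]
A ⊗ B =
  [5, 1, 6]
  [-3, -3, 1]
  [-6, -6, -2]

Apply the min-plus product entry-by-entry:
  C[0][0] = min over k of (A[0][0] + B[0][0] = 0 + 9 = 9, A[0][1] + B[1][0] = 10 + -5 = 5, A[0][2] + B[2][0] = 3 + 3 = 6) = 5 (attained at k = 1)
  C[0][1] = min over k of (A[0][0] + B[0][1] = 0 + 1 = 1, A[0][1] + B[1][1] = 10 + -5 = 5, A[0][2] + B[2][1] = 3 + 2 = 5) = 1 (attained at k = 0)
  C[0][2] = min over k of (A[0][0] + B[0][2] = 0 + 6 = 6, A[0][1] + B[1][2] = 10 + -1 = 9, A[0][2] + B[2][2] = 3 + 6 = 9) = 6 (attained at k = 0)
  C[1][0] = min over k of (A[1][0] + B[0][0] = 9 + 9 = 18, A[1][1] + B[1][0] = 2 + -5 = -3, A[1][2] + B[2][0] = 2 + 3 = 5) = -3 (attained at k = 1)
  C[1][1] = min over k of (A[1][0] + B[0][1] = 9 + 1 = 10, A[1][1] + B[1][1] = 2 + -5 = -3, A[1][2] + B[2][1] = 2 + 2 = 4) = -3 (attained at k = 1)
  C[1][2] = min over k of (A[1][0] + B[0][2] = 9 + 6 = 15, A[1][1] + B[1][2] = 2 + -1 = 1, A[1][2] + B[2][2] = 2 + 6 = 8) = 1 (attained at k = 1)
  C[2][0] = min over k of (A[2][0] + B[0][0] = -4 + 9 = 5, A[2][1] + B[1][0] = -1 + -5 = -6, A[2][2] + B[2][0] = 0 + 3 = 3) = -6 (attained at k = 1)
  C[2][1] = min over k of (A[2][0] + B[0][1] = -4 + 1 = -3, A[2][1] + B[1][1] = -1 + -5 = -6, A[2][2] + B[2][1] = 0 + 2 = 2) = -6 (attained at k = 1)
  C[2][2] = min over k of (A[2][0] + B[0][2] = -4 + 6 = 2, A[2][1] + B[1][2] = -1 + -1 = -2, A[2][2] + B[2][2] = 0 + 6 = 6) = -2 (attained at k = 1)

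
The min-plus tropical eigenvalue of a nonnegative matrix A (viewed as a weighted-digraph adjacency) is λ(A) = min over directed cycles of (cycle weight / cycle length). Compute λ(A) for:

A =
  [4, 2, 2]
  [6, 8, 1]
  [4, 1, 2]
λ(A) = 1

Enumerate directed cycles and compute their means (weight / length). Sample:
  cycle 0 → 0: weight = 4, length = 1, mean = 4/1 ≈ 4.000
  cycle 1 → 1: weight = 8, length = 1, mean = 8/1 ≈ 8.000
  cycle 2 → 2: weight = 2, length = 1, mean = 2/1 ≈ 2.000
  cycle 0 → 1 → 0: weight = 8, length = 2, mean = 8/2 ≈ 4.000
  cycle 0 → 2 → 0: weight = 6, length = 2, mean = 6/2 ≈ 3.000
  cycle 1 → 0 → 1: weight = 8, length = 2, mean = 8/2 ≈ 4.000
Minimum mean = 1.000, attained e.g. along the cycle 1 → 2 → 1 with weight 2 and length 2. So λ(A) = 2/2 = 1.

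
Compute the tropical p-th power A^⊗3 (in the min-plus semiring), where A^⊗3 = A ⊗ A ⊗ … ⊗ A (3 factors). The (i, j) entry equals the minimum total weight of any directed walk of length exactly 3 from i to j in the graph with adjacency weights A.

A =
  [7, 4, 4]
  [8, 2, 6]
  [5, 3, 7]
A^⊗3 =
  [14, 8, 12]
  [12, 6, 10]
  [13, 7, 11]

Each entry (A^⊗3)_ij equals the minimum over all length-3 walks i = v_0 → v_1 → … → v_3 = j of Σ_t A[v_t][v_{t+1}]. For example, for (i, j) = (0, 2) we minimise over 9 possible intermediate vertex sequences; the minimum is 12, attained along the walk 0 → 1 → 1 → 2.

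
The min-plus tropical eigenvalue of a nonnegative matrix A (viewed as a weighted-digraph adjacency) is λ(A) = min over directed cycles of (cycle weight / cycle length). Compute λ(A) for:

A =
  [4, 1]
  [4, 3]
λ(A) = 5/2

Enumerate directed cycles and compute their means (weight / length). Sample:
  cycle 0 → 0: weight = 4, length = 1, mean = 4/1 ≈ 4.000
  cycle 1 → 1: weight = 3, length = 1, mean = 3/1 ≈ 3.000
  cycle 0 → 1 → 0: weight = 5, length = 2, mean = 5/2 ≈ 2.500
  cycle 1 → 0 → 1: weight = 5, length = 2, mean = 5/2 ≈ 2.500
Minimum mean = 2.500, attained e.g. along the cycle 0 → 1 → 0 with weight 5 and length 2. So λ(A) = 5/2 = 5/2.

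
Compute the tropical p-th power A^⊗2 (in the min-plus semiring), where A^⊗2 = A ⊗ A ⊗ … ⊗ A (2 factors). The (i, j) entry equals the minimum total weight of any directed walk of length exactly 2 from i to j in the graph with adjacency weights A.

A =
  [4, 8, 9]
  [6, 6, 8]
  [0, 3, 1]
A^⊗2 =
  [8, 12, 10]
  [8, 11, 9]
  [1, 4, 2]

Each entry (A^⊗2)_ij equals the minimum over all length-2 walks i = v_0 → v_1 → … → v_2 = j of Σ_t A[v_t][v_{t+1}]. For example, for (i, j) = (0, 2) we minimise over 3 possible intermediate vertex sequences; the minimum is 10, attained along the walk 0 → 2 → 2.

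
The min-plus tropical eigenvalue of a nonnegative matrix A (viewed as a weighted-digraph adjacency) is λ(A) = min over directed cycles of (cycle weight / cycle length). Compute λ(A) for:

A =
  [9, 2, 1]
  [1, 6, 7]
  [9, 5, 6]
λ(A) = 3/2

Enumerate directed cycles and compute their means (weight / length). Sample:
  cycle 0 → 0: weight = 9, length = 1, mean = 9/1 ≈ 9.000
  cycle 1 → 1: weight = 6, length = 1, mean = 6/1 ≈ 6.000
  cycle 2 → 2: weight = 6, length = 1, mean = 6/1 ≈ 6.000
  cycle 0 → 1 → 0: weight = 3, length = 2, mean = 3/2 ≈ 1.500
  cycle 0 → 2 → 0: weight = 10, length = 2, mean = 10/2 ≈ 5.000
  cycle 1 → 0 → 1: weight = 3, length = 2, mean = 3/2 ≈ 1.500
Minimum mean = 1.500, attained e.g. along the cycle 0 → 1 → 0 with weight 3 and length 2. So λ(A) = 3/2 = 3/2.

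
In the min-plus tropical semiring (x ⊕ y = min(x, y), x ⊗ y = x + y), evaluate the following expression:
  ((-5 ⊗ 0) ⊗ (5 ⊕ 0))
((-5 ⊗ 0) ⊗ (5 ⊕ 0)) = -5

Expand innermost to outermost. Recall ⊕ takes the minimum of its arguments and ⊗ takes their sum. Working out the expression ((-5 ⊗ 0) ⊗ (5 ⊕ 0)) gives -5.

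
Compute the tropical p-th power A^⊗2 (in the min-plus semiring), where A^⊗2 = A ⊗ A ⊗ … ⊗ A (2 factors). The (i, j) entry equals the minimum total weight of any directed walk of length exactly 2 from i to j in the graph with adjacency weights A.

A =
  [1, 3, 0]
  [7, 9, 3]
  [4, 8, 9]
A^⊗2 =
  [2, 4, 1]
  [7, 10, 7]
  [5, 7, 4]

Each entry (A^⊗2)_ij equals the minimum over all length-2 walks i = v_0 → v_1 → … → v_2 = j of Σ_t A[v_t][v_{t+1}]. For example, for (i, j) = (0, 2) we minimise over 3 possible intermediate vertex sequences; the minimum is 1, attained along the walk 0 → 0 → 2.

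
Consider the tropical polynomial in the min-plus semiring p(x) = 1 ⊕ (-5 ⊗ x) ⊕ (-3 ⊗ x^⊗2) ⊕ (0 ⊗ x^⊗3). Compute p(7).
p(7) = 1

A tropical monomial a ⊗ x^⊗i evaluates to a + i · x. Evaluating each term at x = 7:
  Term 0 contributes 1 + 0 · 7 = 1
  Term 1 contributes -5 + 1 · 7 = 2
  Term 2 contributes -3 + 2 · 7 = 11
  Term 3 contributes 0 + 3 · 7 = 21
p(7) = ⊕ of these = min[1, 2, 11, 21] = 1.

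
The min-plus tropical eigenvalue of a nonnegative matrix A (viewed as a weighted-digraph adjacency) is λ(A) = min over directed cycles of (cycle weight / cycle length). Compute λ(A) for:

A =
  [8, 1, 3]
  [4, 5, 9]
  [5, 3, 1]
λ(A) = 1

Enumerate directed cycles and compute their means (weight / length). Sample:
  cycle 0 → 0: weight = 8, length = 1, mean = 8/1 ≈ 8.000
  cycle 1 → 1: weight = 5, length = 1, mean = 5/1 ≈ 5.000
  cycle 2 → 2: weight = 1, length = 1, mean = 1/1 ≈ 1.000
  cycle 0 → 1 → 0: weight = 5, length = 2, mean = 5/2 ≈ 2.500
  cycle 0 → 2 → 0: weight = 8, length = 2, mean = 8/2 ≈ 4.000
  cycle 1 → 0 → 1: weight = 5, length = 2, mean = 5/2 ≈ 2.500
Minimum mean = 1.000, attained e.g. along the cycle 2 → 2 with weight 1 and length 1. So λ(A) = 1/1 = 1.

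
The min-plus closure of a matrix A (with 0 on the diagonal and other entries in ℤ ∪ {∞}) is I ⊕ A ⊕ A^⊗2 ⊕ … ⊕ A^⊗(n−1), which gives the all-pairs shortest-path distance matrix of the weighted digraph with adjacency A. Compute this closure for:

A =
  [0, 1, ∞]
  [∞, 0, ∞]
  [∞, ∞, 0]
Closure =
  [0, 1, ∞]
  [∞, 0, ∞]
  [∞, ∞, 0]

This is the Floyd-Warshall all-pairs shortest-path computation. For each intermediate vertex k = 0, 1, …, 2, update dist[i][j] ← min(dist[i][j], dist[i][k] + dist[k][j]). The final matrix gives, for each (i, j), the minimum total weight of any directed path from i to j (possibly empty when i = j).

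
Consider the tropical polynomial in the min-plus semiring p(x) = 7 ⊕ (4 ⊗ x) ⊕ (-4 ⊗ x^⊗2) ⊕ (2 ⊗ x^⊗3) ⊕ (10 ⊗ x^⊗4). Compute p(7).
p(7) = 7

A tropical monomial a ⊗ x^⊗i evaluates to a + i · x. Evaluating each term at x = 7:
  Term 0 contributes 7 + 0 · 7 = 7
  Term 1 contributes 4 + 1 · 7 = 11
  Term 2 contributes -4 + 2 · 7 = 10
  Term 3 contributes 2 + 3 · 7 = 23
  Term 4 contributes 10 + 4 · 7 = 38
p(7) = ⊕ of these = min[7, 11, 10, 23, 38] = 7.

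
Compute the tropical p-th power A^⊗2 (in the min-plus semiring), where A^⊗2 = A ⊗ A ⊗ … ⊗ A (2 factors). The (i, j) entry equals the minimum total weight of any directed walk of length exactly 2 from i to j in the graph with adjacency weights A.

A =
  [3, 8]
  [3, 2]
A^⊗2 =
  [6, 10]
  [5, 4]

Each entry (A^⊗2)_ij equals the minimum over all length-2 walks i = v_0 → v_1 → … → v_2 = j of Σ_t A[v_t][v_{t+1}]. For example, for (i, j) = (0, 1) we minimise over 2 possible intermediate vertex sequences; the minimum is 10, attained along the walk 0 → 1 → 1.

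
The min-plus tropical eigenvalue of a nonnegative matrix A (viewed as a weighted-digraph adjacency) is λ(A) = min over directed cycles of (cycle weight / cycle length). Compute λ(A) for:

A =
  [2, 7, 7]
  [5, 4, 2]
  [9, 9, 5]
λ(A) = 2

Enumerate directed cycles and compute their means (weight / length). Sample:
  cycle 0 → 0: weight = 2, length = 1, mean = 2/1 ≈ 2.000
  cycle 1 → 1: weight = 4, length = 1, mean = 4/1 ≈ 4.000
  cycle 2 → 2: weight = 5, length = 1, mean = 5/1 ≈ 5.000
  cycle 0 → 1 → 0: weight = 12, length = 2, mean = 12/2 ≈ 6.000
  cycle 0 → 2 → 0: weight = 16, length = 2, mean = 16/2 ≈ 8.000
  cycle 1 → 0 → 1: weight = 12, length = 2, mean = 12/2 ≈ 6.000
Minimum mean = 2.000, attained e.g. along the cycle 0 → 0 with weight 2 and length 1. So λ(A) = 2/1 = 2.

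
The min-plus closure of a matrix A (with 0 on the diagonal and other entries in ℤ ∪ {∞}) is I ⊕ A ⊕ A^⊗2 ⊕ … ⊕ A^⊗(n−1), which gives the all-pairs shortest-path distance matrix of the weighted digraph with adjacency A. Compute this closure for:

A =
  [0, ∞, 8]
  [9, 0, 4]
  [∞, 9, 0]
Closure =
  [0, 17, 8]
  [9, 0, 4]
  [18, 9, 0]

This is the Floyd-Warshall all-pairs shortest-path computation. For each intermediate vertex k = 0, 1, …, 2, update dist[i][j] ← min(dist[i][j], dist[i][k] + dist[k][j]). The final matrix gives, for each (i, j), the minimum total weight of any directed path from i to j (possibly empty when i = j).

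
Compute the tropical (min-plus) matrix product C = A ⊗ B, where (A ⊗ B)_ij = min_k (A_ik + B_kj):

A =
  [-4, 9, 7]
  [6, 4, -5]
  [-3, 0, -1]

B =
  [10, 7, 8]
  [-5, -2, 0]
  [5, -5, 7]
A ⊗ B =
  [4, 2, 4]
  [-1, -10, 2]
  [-5, -6, 0]

Apply the min-plus product entry-by-entry:
  C[0][0] = min over k of (A[0][0] + B[0][0] = -4 + 10 = 6, A[0][1] + B[1][0] = 9 + -5 = 4, A[0][2] + B[2][0] = 7 + 5 = 12) = 4 (attained at k = 1)
  C[0][1] = min over k of (A[0][0] + B[0][1] = -4 + 7 = 3, A[0][1] + B[1][1] = 9 + -2 = 7, A[0][2] + B[2][1] = 7 + -5 = 2) = 2 (attained at k = 2)
  C[0][2] = min over k of (A[0][0] + B[0][2] = -4 + 8 = 4, A[0][1] + B[1][2] = 9 + 0 = 9, A[0][2] + B[2][2] = 7 + 7 = 14) = 4 (attained at k = 0)
  C[1][0] = min over k of (A[1][0] + B[0][0] = 6 + 10 = 16, A[1][1] + B[1][0] = 4 + -5 = -1, A[1][2] + B[2][0] = -5 + 5 = 0) = -1 (attained at k = 1)
  C[1][1] = min over k of (A[1][0] + B[0][1] = 6 + 7 = 13, A[1][1] + B[1][1] = 4 + -2 = 2, A[1][2] + B[2][1] = -5 + -5 = -10) = -10 (attained at k = 2)
  C[1][2] = min over k of (A[1][0] + B[0][2] = 6 + 8 = 14, A[1][1] + B[1][2] = 4 + 0 = 4, A[1][2] + B[2][2] = -5 + 7 = 2) = 2 (attained at k = 2)
  C[2][0] = min over k of (A[2][0] + B[0][0] = -3 + 10 = 7, A[2][1] + B[1][0] = 0 + -5 = -5, A[2][2] + B[2][0] = -1 + 5 = 4) = -5 (attained at k = 1)
  C[2][1] = min over k of (A[2][0] + B[0][1] = -3 + 7 = 4, A[2][1] + B[1][1] = 0 + -2 = -2, A[2][2] + B[2][1] = -1 + -5 = -6) = -6 (attained at k = 2)
  C[2][2] = min over k of (A[2][0] + B[0][2] = -3 + 8 = 5, A[2][1] + B[1][2] = 0 + 0 = 0, A[2][2] + B[2][2] = -1 + 7 = 6) = 0 (attained at k = 1)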